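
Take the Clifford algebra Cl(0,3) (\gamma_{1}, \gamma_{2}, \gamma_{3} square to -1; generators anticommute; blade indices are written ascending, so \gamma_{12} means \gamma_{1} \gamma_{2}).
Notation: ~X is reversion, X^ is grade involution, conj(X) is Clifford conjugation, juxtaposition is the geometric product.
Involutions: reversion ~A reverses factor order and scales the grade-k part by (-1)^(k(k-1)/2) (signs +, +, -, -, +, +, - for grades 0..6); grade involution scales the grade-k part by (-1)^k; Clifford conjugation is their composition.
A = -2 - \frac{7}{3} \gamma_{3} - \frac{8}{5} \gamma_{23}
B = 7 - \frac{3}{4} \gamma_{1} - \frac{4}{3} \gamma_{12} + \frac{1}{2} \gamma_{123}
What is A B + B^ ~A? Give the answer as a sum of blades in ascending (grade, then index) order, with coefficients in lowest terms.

first term: -14 + \frac{23}{10} \gamma_{1} - \frac{49}{3} \gamma_{3} + \frac{23}{6} \gamma_{12} + \frac{23}{60} \gamma_{13} - \frac{56}{5} \gamma_{23} + \frac{149}{45} \gamma_{123}
second term: -14 - \frac{7}{10} \gamma_{1} - \frac{49}{3} \gamma_{3} + \frac{3}{2} \gamma_{12} + \frac{23}{60} \gamma_{13} + \frac{56}{5} \gamma_{23} + \frac{239}{45} \gamma_{123}
Answer: -28 + \frac{8}{5} \gamma_{1} - \frac{98}{3} \gamma_{3} + \frac{16}{3} \gamma_{12} + \frac{23}{30} \gamma_{13} + \frac{388}{45} \gamma_{123}


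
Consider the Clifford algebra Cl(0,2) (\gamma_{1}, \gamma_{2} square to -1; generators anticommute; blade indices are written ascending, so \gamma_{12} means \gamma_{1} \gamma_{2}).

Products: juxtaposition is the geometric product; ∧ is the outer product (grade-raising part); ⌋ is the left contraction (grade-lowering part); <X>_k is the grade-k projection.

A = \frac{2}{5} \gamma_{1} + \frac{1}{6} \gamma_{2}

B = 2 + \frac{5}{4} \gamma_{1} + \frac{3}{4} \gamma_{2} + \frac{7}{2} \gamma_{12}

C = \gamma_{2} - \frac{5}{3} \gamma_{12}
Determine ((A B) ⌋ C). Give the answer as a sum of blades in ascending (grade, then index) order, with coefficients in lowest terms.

step 1: -\frac{5}{8} + \frac{83}{60} \gamma_{1} - \frac{16}{15} \gamma_{2} + \frac{11}{120} \gamma_{12}
step 2: \frac{439}{360} + \frac{16}{9} \gamma_{1} + \frac{121}{72} \gamma_{2} + \frac{25}{24} \gamma_{12}
Answer: \frac{439}{360} + \frac{16}{9} \gamma_{1} + \frac{121}{72} \gamma_{2} + \frac{25}{24} \gamma_{12}


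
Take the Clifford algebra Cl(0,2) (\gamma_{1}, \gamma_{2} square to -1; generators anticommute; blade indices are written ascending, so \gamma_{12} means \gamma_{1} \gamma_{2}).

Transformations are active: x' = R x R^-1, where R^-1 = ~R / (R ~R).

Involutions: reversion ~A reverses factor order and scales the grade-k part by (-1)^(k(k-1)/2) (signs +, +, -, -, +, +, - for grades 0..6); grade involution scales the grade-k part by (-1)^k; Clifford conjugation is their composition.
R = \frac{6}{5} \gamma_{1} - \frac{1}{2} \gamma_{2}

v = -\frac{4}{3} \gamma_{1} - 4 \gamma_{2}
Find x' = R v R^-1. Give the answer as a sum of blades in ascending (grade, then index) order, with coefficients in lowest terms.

~R = \frac{6}{5} \gamma_{1} - \frac{1}{2} \gamma_{2}, and R ~R = -\frac{169}{100}, so R^-1 = ~R / (-\frac{169}{100}).
R v = -\frac{2}{5} - \frac{82}{15} \gamma_{12}
Answer: \frac{964}{507} \gamma_{1} + \frac{636}{169} \gamma_{2}


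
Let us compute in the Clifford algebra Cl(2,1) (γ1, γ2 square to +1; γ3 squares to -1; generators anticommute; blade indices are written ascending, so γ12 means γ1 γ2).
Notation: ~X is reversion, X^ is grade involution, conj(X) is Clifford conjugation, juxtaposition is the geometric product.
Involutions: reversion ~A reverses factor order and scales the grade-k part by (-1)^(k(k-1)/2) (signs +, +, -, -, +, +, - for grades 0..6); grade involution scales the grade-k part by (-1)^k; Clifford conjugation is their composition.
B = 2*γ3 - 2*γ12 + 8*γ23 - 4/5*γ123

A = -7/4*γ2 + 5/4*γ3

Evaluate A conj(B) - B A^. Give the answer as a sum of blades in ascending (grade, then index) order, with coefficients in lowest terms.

first term: 5/2 + 7/2*γ1 - 10*γ2 + 14*γ3 + γ12 - 7/5*γ13 + 7/2*γ23 + 5/2*γ123
second term: 5/2 - 7/2*γ1 + 10*γ2 - 14*γ3 - γ12 + 7/5*γ13 - 7/2*γ23 + 5/2*γ123
Answer: 7*γ1 - 20*γ2 + 28*γ3 + 2*γ12 - 14/5*γ13 + 7*γ23


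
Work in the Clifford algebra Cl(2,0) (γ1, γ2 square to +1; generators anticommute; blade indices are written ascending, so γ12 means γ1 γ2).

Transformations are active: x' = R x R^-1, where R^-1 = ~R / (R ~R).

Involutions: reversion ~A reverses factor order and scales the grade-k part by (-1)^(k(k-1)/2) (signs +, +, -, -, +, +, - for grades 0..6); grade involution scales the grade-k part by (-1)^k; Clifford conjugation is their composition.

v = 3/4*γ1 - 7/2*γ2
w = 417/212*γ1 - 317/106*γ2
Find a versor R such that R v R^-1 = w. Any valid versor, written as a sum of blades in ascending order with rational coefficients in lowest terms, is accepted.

Construction: equal norms (both 205/16) license R = v + w = 144/53*γ1 - 344/53*γ2 — nothing changes along that direction, while (v - w)/2 changes sign, so v maps onto w.
Answer: 144/53*γ1 - 344/53*γ2


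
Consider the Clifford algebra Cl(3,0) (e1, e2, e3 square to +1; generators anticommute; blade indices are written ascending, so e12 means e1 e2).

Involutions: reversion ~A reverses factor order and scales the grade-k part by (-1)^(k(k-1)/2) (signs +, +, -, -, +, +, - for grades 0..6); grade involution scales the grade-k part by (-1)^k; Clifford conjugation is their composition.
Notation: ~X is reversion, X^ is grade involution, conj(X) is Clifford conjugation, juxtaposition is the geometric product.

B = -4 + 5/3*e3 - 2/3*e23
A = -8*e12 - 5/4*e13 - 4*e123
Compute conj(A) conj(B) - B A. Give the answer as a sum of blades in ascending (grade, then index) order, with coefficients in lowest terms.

first term: 7/12*e1 - 157/6*e12 + 1/3*e13 + 8/3*e123
second term: -7/12*e1 + 157/6*e12 - 1/3*e13 + 8/3*e123
Answer: 7/6*e1 - 157/3*e12 + 2/3*e13


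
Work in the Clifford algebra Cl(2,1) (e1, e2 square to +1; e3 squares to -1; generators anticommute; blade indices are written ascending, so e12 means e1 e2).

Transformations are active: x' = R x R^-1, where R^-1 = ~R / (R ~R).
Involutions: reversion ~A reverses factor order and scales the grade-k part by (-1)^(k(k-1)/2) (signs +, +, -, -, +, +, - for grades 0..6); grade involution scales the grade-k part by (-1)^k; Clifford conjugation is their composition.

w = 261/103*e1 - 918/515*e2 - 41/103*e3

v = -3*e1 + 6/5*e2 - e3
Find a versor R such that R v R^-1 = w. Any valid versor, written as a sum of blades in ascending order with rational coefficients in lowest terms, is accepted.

Construction: equal norms (both 236/25) license R = v + w = -48/103*e1 - 60/103*e2 - 144/103*e3 — nothing changes along that direction, while (v - w)/2 changes sign, so v maps onto w.
Answer: -48/103*e1 - 60/103*e2 - 144/103*e3


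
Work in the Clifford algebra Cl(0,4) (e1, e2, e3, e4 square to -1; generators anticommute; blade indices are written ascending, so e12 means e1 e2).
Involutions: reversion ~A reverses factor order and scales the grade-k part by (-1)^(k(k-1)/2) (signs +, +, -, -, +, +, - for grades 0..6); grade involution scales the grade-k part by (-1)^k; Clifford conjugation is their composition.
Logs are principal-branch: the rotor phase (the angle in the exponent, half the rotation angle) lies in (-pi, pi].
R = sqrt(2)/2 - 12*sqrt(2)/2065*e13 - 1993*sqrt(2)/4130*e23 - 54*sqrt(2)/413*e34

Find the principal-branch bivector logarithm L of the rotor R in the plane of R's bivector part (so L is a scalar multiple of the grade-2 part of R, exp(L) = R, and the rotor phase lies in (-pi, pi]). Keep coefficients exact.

The scalar part of R is sqrt(2)/2, which pins the rotor phase on the principal branch; dividing the bivector part by the sine of that phase recovers the unit plane, and L is the phase times that plane.
Concretely: cos(phase) = sqrt(2)/2 gives phase = ±pi/4, and since phase/sin(phase) is even the sign is immaterial: L = (phase/sin(phase)) * <R>_2 = (sqrt(2)*pi/4) * <R>_2.
Answer: -6*pi/2065*e13 - 1993*pi/8260*e23 - 27*pi/413*e34


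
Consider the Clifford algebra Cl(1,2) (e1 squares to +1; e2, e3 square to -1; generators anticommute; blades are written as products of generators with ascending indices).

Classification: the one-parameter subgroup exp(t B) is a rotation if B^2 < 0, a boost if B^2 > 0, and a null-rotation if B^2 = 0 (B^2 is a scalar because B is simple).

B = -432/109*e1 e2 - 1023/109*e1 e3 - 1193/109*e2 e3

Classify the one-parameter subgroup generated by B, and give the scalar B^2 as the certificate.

B^2 term by term: the squares give (-432/109)^2*(e1 e2)^2 + (-1023/109)^2*(e1 e3)^2 + (-1193/109)^2*(e2 e3)^2 = 186624/11881*(+1) + 1046529/11881*(+1) + 1423249/11881*(-1) = -16 (each basis 2-blade squares to minus the product of its generators' squares); cross terms between blades sharing an index anticommute and cancel. So B^2 = -16.
Answer: rotation, certificate B^2 = -16. Why this suffices: the scalar -16 survives any versor conjugation, so its sign alone determines the class however B is presented.


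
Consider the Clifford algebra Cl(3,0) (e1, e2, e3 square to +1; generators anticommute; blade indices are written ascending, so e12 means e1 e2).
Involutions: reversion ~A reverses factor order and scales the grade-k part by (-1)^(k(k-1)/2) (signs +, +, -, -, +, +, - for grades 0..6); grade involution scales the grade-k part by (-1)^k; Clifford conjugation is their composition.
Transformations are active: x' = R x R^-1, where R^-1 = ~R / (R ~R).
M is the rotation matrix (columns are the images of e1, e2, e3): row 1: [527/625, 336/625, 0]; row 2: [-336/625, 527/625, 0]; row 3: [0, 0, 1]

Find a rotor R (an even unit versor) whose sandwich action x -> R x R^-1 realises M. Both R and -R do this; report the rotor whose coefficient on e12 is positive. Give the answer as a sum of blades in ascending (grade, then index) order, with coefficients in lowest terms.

Method: write R = a + b12*e12 + b13*e13 + b23*e23 with a^2 + b12^2 + b13^2 + b23^2 = 1 (so R^-1 = ~R). Expanding the columns R e_j ~R gives tr M = 4a^2 - 1 and, from the antisymmetric part, M21 - M12 = -4a*b12, M13 - M31 = 4a*b13, M32 - M23 = -4a*b23.
Here tr M = 1679/625, so a^2 = (1 + tr M)/4 = 576/625 and a = ±24/25. Taking a = 24/25: M21 - M12 = -672/625, M13 - M31 = 0, M32 - M23 = 0, giving b12 = 7/25, b13 = 0, b23 = 0, i.e. R = 24/25 + 7/25*e12.
Its e12 coefficient is already positive.
Answer: 24/25 + 7/25*e12. Recall the cover is two-to-one: with M of trace 1679/625, both preimages act alike, and the stated e12 sign chooses the sheet.


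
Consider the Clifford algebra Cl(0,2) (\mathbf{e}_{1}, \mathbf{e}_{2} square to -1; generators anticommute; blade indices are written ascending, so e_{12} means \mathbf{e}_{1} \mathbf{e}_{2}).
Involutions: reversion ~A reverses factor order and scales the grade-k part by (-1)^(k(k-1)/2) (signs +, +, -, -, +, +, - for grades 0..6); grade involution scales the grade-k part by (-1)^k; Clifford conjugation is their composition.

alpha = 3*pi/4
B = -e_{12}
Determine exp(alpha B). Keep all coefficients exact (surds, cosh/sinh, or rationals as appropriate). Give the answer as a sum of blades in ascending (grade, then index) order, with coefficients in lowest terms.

B^2 = (-1)^2*(e_{12})^2 = 1*(-1) = -1 (a basis 2-blade squares to minus the product of its generators' squares).
B^2 = -1 — a negative square means the series sums to a rotation: l = 1, alpha*l = \frac{3 \pi}{4}, so exp(alpha B) = cos(\frac{3 \pi}{4}) + (sin(\frac{3 \pi}{4})/1)*B = - \frac{\sqrt{2}}{2} + (\frac{\sqrt{2}}{2})*B.
Answer: - \frac{\sqrt{2}}{2} - \frac{\sqrt{2}}{2} e_{12}


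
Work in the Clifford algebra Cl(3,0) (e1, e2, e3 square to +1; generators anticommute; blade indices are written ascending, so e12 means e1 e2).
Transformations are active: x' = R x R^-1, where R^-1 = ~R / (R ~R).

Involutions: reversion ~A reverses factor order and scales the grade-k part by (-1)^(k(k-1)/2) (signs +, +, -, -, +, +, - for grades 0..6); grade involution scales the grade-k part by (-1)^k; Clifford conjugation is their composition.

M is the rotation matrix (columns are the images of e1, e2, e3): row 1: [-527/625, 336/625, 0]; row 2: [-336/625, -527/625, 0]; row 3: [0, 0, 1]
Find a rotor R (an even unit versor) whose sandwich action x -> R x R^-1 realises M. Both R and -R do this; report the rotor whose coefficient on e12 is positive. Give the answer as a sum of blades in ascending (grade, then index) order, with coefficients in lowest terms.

Method: write R = a + b12*e12 + b13*e13 + b23*e23 with a^2 + b12^2 + b13^2 + b23^2 = 1 (so R^-1 = ~R). Expanding the columns R e_j ~R gives tr M = 4a^2 - 1 and, from the antisymmetric part, M21 - M12 = -4a*b12, M13 - M31 = 4a*b13, M32 - M23 = -4a*b23.
Here tr M = -429/625, so a^2 = (1 + tr M)/4 = 49/625 and a = ±7/25. Taking a = 7/25: M21 - M12 = -672/625, M13 - M31 = 0, M32 - M23 = 0, giving b12 = 24/25, b13 = 0, b23 = 0, i.e. R = 7/25 + 24/25*e12.
Its e12 coefficient is already positive.
Answer: 7/25 + 24/25*e12. Note: both R and -R realise this M (trace -429/625); the covering map identifies them, and the e12-coefficient sign is the tie-breaker.


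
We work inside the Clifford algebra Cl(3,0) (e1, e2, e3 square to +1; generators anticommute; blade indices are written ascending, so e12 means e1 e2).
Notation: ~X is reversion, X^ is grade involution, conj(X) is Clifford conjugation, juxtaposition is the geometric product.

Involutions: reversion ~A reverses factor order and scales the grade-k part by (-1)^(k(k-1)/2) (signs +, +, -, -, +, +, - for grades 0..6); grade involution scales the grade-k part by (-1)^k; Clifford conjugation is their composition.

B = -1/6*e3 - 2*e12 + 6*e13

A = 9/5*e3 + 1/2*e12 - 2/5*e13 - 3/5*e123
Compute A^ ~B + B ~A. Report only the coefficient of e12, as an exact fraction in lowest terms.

first term: -31/10 - 161/15*e1 - 18/5*e2 - 6/5*e3 - 1/10*e12 + 11/5*e23 - 221/60*e123
second term: -37/10 + 163/15*e1 + 18/5*e2 + 6/5*e3 - 1/10*e12 - 11/5*e23 - 211/60*e123
Answer: -1/5


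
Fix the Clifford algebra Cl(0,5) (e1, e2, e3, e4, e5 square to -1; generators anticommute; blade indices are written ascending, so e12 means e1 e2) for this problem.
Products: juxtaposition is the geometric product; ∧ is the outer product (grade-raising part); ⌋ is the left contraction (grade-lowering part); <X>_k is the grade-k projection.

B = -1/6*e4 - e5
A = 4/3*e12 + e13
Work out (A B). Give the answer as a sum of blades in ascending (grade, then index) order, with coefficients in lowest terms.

step 1: -2/9*e124 - 4/3*e125 - 1/6*e134 - e135
Answer: -2/9*e124 - 4/3*e125 - 1/6*e134 - e135


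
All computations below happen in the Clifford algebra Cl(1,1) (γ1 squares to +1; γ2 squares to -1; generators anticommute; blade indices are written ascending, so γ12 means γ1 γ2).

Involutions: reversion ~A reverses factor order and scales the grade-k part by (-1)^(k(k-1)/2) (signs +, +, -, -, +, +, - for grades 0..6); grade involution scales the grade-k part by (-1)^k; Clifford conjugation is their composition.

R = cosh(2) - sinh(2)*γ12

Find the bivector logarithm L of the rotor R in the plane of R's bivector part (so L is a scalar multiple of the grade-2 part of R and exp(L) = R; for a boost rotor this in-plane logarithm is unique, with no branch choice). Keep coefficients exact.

The scalar part of R is cosh(2), which fixes the rapidity magnitude through cosh (cosh is even, so it cannot fix the sign — the bivector part carries that); dividing the bivector part by sinh of the rapidity gives the plane, and L = rapidity * plane, where the joint sign ambiguity of (rapidity, plane) cancels in the product.
Concretely: cosh(rapidity) = cosh(2) gives rapidity = ±2, and since rapidity/sinh(rapidity) is even the sign is immaterial: L = (rapidity/sinh(rapidity)) * <R>_2 = (2/sinh(2)) * <R>_2.
Answer: -2*γ12


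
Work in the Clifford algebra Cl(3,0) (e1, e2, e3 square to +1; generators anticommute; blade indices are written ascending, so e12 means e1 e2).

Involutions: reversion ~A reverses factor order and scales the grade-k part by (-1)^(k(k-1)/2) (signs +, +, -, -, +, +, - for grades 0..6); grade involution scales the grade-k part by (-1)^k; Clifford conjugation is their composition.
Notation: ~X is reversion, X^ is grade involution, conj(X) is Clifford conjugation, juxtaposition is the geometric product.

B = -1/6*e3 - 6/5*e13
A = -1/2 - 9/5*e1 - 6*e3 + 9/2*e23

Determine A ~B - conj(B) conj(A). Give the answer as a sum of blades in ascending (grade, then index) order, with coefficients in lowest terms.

first term: 1 + 36/5*e1 - 3/4*e2 - 623/300*e3 + 27/5*e12 - 3/10*e13
second term: 1 + 36/5*e1 + 3/4*e2 - 673/300*e3 + 27/5*e12 - 9/10*e13
Answer: -3/2*e2 + 1/6*e3 + 3/5*e13


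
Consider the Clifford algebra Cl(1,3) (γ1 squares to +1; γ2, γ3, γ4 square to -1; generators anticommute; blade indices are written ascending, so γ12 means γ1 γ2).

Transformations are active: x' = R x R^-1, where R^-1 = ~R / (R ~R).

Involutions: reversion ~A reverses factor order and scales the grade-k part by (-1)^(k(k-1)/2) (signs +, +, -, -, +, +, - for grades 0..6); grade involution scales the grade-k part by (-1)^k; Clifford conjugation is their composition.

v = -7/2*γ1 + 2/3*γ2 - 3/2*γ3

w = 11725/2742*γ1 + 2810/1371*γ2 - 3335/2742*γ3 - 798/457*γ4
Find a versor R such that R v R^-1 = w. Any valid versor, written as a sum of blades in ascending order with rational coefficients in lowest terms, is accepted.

Here q(v) = q(w) = 86/9; the classical choice R = v + w = 1064/1371*γ1 + 3724/1371*γ2 - 3724/1371*γ3 - 798/457*γ4 then realises v -> w under the sandwich.
Answer: 1064/1371*γ1 + 3724/1371*γ2 - 3724/1371*γ3 - 798/457*γ4


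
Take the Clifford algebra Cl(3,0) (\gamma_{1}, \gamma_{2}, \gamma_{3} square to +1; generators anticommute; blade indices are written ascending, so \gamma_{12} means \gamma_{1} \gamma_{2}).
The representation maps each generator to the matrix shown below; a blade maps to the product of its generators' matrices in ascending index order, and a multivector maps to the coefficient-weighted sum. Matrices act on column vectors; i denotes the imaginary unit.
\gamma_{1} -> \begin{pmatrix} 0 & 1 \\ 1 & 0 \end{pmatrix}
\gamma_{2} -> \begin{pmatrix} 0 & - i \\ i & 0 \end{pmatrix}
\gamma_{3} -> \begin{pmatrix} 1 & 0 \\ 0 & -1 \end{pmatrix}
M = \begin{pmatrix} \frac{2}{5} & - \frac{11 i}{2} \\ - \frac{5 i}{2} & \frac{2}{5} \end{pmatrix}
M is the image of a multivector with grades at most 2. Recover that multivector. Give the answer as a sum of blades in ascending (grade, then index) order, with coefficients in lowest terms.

Method: 1, rho(\gamma_{1}), rho(\gamma_{2}), rho(\gamma_{3}) form a trace-orthogonal basis of the 2x2 complex matrices (tr(X Y) = 2 if X = Y, else 0), so M = m0*1 + m1*rho(\gamma_{1}) + m2*rho(\gamma_{2}) + m3*rho(\gamma_{3}) with m0 = tr(M)/2 = \frac{2}{5}, m1 = tr(M rho(\gamma_{1}))/2 = - 4 i, m2 = tr(M rho(\gamma_{2}))/2 = \frac{3}{2}, m3 = tr(M rho(\gamma_{3}))/2 = 0.
Multiplying table entries, the bivector images are rho(\gamma_{12}) = i*rho(\gamma_{3}), rho(\gamma_{13}) = -i*rho(\gamma_{2}), rho(\gamma_{23}) = i*rho(\gamma_{1}); with real blade coefficients the real parts of m0..m3 are the coefficients of 1, \gamma_{1}, \gamma_{2}, \gamma_{3} and the imaginary parts give the bivectors (\gamma_{23}: Im m1, \gamma_{13}: -Im m2, \gamma_{12}: Im m3).
Answer: \frac{2}{5} + \frac{3}{2} \gamma_{2} - 4 \gamma_{23}


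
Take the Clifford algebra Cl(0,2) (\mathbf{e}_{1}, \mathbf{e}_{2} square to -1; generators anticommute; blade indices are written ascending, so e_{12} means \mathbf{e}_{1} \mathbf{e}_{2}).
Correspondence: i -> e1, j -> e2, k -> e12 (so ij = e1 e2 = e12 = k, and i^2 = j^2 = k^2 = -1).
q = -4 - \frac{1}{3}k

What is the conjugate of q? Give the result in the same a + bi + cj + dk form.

In blades: q = -4 - \frac{1}{3} e_{12}.
Conjugation here is Clifford conjugation: the scalar is fixed and the grade-1 and grade-2 blades all flip sign, giving -4 + \frac{1}{3} e_{12}; translating back:
Answer: -4 + \frac{1}{3}k


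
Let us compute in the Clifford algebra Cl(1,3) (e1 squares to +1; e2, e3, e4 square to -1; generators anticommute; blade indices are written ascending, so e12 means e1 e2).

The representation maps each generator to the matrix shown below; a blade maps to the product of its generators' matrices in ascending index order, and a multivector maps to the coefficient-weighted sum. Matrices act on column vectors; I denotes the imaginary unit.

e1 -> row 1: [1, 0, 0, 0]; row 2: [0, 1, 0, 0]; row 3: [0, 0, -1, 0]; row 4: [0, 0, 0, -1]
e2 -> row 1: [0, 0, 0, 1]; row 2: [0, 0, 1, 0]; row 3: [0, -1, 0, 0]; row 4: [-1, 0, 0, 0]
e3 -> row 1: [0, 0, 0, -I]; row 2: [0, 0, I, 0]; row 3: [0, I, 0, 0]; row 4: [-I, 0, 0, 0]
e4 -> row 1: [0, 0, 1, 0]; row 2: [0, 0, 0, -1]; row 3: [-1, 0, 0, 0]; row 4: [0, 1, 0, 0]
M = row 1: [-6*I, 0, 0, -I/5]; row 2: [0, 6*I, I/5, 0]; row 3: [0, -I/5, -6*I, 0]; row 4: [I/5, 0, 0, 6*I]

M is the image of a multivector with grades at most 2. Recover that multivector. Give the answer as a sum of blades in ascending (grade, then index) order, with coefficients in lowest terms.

Method: the blade images are trace-orthogonal — tr(rho(e_A) rho(e_B)^-1) = 4 if A = B and 0 otherwise — and rho(e_A)^-1 = (e_A)^2 * rho(e_A) with (e_A)^2 = +1 or -1, so the coefficient of e_A in the preimage is (e_A)^2 * tr(M rho(e_A))/4.
Nonzero projections over blades of grade <= 2: e13: (e13)^2 = +1, tr(M rho(e13)) = 4/5, coefficient 1/5; e23: (e23)^2 = -1, tr(M rho(e23)) = -24, coefficient 6. Every other blade of grade <= 2 projects to 0.
Answer: 1/5*e13 + 6*e23


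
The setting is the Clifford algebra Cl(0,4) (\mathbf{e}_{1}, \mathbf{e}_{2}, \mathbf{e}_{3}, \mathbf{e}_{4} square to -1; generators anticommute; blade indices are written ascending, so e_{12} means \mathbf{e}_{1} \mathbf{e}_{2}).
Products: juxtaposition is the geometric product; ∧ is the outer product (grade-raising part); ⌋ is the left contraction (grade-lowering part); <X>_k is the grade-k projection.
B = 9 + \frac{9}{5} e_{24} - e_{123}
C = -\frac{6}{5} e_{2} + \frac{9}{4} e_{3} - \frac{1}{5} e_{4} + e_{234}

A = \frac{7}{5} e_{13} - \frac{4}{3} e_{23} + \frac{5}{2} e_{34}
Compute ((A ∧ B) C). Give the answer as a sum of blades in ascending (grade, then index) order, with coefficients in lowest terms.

step 1: \frac{63}{5} e_{13} - 12 e_{23} + \frac{45}{2} e_{34} - \frac{63}{25} e_{1234}
step 2: -\frac{3087}{100} e_{1} + \frac{9}{2} e_{2} + \frac{189}{10} e_{3} + \frac{501}{8} e_{4} + \frac{1827}{125} e_{123} + \frac{693}{100} e_{124} - \frac{693}{125} e_{134} - \frac{123}{5} e_{234}
Answer: -\frac{3087}{100} e_{1} + \frac{9}{2} e_{2} + \frac{189}{10} e_{3} + \frac{501}{8} e_{4} + \frac{1827}{125} e_{123} + \frac{693}{100} e_{124} - \frac{693}{125} e_{134} - \frac{123}{5} e_{234}


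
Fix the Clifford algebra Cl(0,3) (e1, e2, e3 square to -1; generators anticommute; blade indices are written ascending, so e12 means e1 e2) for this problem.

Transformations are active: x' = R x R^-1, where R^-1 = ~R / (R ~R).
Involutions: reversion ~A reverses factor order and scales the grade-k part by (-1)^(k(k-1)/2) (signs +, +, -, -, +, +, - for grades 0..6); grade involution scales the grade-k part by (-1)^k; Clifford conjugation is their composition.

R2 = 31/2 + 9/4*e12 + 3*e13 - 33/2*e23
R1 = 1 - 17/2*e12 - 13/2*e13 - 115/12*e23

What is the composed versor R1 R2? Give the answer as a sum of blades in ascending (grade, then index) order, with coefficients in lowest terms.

Distribute over the terms of R1 (each basis-blade product reordered to ascending indices, repeated generators contracted through their squares):
(1) R2 = 31/2 + 9/4*e12 + 3*e13 - 33/2*e23
(-17/2*e12) R2 = 153/8 - 527/4*e12 - 561/4*e13 - 51/2*e23
(-13/2*e13) R2 = 39/2 + 429/4*e12 - 403/4*e13 + 117/8*e23
(-115/12*e23) R2 = -1265/8 + 115/4*e12 - 345/16*e13 - 3565/24*e23
Summing the partial products and collecting blades:
Answer: -104 + 13/2*e12 - 4153/16*e13 - 2111/12*e23


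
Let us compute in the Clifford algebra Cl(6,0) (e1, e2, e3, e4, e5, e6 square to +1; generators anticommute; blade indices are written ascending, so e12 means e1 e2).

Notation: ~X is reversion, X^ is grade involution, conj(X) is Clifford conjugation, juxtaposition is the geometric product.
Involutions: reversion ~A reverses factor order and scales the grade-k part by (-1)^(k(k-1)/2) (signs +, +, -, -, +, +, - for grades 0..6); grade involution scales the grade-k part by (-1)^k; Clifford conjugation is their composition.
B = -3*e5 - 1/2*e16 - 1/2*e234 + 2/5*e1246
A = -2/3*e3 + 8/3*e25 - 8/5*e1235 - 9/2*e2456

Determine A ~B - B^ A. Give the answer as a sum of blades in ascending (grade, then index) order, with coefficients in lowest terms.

first term: -8*e2 + 9/5*e15 + 1/3*e24 + 2*e35 + 24/5*e123 + 1/3*e136 - 4/5*e145 - 27/2*e246 - 4/3*e345 - 9/4*e356 - 9/4*e1245 + 4/3*e1256 + 16/15*e1456 + 4/5*e2356 - 16/25*e3456 - 4/15*e12346
second term: -8*e2 - 9/5*e15 + 1/3*e24 + 2*e35 + 24/5*e123 - 1/3*e136 - 4/5*e145 - 27/2*e246 + 4/3*e345 - 9/4*e356 - 9/4*e1245 - 4/3*e1256 - 16/15*e1456 + 4/5*e2356 - 16/25*e3456 - 4/15*e12346
Answer: 18/5*e15 + 2/3*e136 - 8/3*e345 + 8/3*e1256 + 32/15*e1456


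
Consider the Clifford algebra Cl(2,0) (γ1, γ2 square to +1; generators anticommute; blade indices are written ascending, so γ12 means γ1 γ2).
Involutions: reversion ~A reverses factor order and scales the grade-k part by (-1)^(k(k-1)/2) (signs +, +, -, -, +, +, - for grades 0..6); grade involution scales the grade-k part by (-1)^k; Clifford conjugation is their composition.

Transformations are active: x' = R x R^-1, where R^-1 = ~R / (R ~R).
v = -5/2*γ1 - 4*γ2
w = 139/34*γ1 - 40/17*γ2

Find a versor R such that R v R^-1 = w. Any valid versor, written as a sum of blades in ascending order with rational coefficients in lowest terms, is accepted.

Here q(v) = q(w) = 89/4; the classical choice R = v + w = 27/17*γ1 - 108/17*γ2 then realises v -> w under the sandwich.
Answer: 27/17*γ1 - 108/17*γ2


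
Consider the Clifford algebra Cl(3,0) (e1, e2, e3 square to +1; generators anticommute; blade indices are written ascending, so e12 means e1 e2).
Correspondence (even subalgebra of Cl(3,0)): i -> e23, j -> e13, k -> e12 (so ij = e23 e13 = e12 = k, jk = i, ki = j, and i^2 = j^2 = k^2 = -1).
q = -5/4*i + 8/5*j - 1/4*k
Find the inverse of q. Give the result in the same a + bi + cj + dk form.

In blades: q = -1/4*e12 + 8/5*e13 - 5/4*e23.
With qbar = 1/4*e12 - 8/5*e13 + 5/4*e23 (scalar fixed, mapped units negated), q qbar = 837/200 (the sum of squared coefficients), so q^-1 = qbar / (837/200) = 50/837*e12 - 320/837*e13 + 250/837*e23; translating back:
Answer: 250/837*i - 320/837*j + 50/837*k


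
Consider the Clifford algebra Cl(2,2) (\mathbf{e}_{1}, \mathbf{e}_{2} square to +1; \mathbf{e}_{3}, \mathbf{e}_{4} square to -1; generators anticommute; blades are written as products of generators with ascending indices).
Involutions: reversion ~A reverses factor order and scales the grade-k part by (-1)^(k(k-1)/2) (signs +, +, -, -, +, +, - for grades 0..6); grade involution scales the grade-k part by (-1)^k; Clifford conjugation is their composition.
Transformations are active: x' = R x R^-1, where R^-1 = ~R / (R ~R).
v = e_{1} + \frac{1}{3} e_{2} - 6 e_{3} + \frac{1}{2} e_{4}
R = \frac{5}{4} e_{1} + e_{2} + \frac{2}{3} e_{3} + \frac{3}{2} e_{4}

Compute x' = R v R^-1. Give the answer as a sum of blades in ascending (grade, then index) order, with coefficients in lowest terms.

~R = \frac{5}{4} e_{1} + e_{2} + \frac{2}{3} e_{3} + \frac{3}{2} e_{4}, and R ~R = -\frac{19}{144}, so R^-1 = ~R / (-\frac{19}{144}).
R v = \frac{29}{6} - \frac{7}{12} e_{1} e_{2} - \frac{49}{6} e_{1} e_{3} - \frac{7}{8} e_{1} e_{4} - \frac{56}{9} e_{2} e_{3} + \frac{28}{3} e_{3} e_{4}
Answer: -\frac{1759}{19} e_{1} - \frac{4195}{57} e_{2} - \frac{814}{19} e_{3} - \frac{4195}{38} e_{4}


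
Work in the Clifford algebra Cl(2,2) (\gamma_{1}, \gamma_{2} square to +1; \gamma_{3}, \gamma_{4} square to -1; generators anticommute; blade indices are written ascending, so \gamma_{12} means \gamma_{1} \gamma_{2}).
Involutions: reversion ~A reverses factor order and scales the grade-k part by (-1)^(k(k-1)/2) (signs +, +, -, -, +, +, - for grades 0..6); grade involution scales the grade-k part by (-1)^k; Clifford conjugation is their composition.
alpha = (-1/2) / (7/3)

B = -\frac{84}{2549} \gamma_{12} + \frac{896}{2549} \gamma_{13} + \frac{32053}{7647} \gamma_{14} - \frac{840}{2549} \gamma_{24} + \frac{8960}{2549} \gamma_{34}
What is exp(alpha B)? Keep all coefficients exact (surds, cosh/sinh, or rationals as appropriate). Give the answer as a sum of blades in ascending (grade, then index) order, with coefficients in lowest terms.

B^2 term by term: the squares give (-\frac{84}{2549})^2*(\gamma_{12})^2 + (\frac{896}{2549})^2*(\gamma_{13})^2 + (\frac{32053}{7647})^2*(\gamma_{14})^2 + (-\frac{840}{2549})^2*(\gamma_{24})^2 + (\frac{8960}{2549})^2*(\gamma_{34})^2 = \frac{7056}{6497401}*(-1) + \frac{802816}{6497401}*(+1) + \frac{1027394809}{58476609}*(+1) + \frac{705600}{6497401}*(+1) + \frac{80281600}{6497401}*(-1) = \frac{49}{9} (each basis 2-blade squares to minus the product of its generators' squares); cross terms between blades sharing an index anticommute and cancel; the commuting (index-disjoint) pairs give grade-4 terms 2*c*c'*(blade product), which cancel blade by blade — \gamma_{1234}: -\frac{1505280}{6497401} + \frac{1505280}{6497401} = 0 — confirming B is simple. So B^2 = \frac{49}{9}.
B^2 = \frac{49}{9} — the positive square puts this in the hyperbolic regime; l = \frac{7}{3}, alpha*l = - \frac{1}{2}, so exp(alpha B) = cosh(- \frac{1}{2}) + (sinh(- \frac{1}{2})/(\frac{7}{3}))*B = \cosh{\left(\frac{1}{2} \right)} + (- \frac{3 \sinh{\left(\frac{1}{2} \right)}}{7})*B.
Answer: \cosh{\left(\frac{1}{2} \right)} + \frac{36 \sinh{\left(\frac{1}{2} \right)}}{2549} \gamma_{12} - \frac{384 \sinh{\left(\frac{1}{2} \right)}}{2549} \gamma_{13} - \frac{4579 \sinh{\left(\frac{1}{2} \right)}}{2549} \gamma_{14} + \frac{360 \sinh{\left(\frac{1}{2} \right)}}{2549} \gamma_{24} - \frac{3840 \sinh{\left(\frac{1}{2} \right)}}{2549} \gamma_{34}


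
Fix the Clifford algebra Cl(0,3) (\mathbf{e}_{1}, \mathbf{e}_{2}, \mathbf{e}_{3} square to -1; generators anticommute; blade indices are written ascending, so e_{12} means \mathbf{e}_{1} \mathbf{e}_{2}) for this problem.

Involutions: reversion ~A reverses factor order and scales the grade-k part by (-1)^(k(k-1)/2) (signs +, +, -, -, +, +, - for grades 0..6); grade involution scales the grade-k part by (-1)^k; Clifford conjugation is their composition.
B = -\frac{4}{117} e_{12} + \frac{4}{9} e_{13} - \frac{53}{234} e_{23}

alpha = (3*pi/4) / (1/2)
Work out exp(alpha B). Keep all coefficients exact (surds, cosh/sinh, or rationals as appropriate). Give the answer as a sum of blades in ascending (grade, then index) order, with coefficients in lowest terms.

B^2 term by term: the squares give (-\frac{4}{117})^2*(e_{12})^2 + (\frac{4}{9})^2*(e_{13})^2 + (-\frac{53}{234})^2*(e_{23})^2 = \frac{16}{13689}*(-1) + \frac{16}{81}*(-1) + \frac{2809}{54756}*(-1) = -\frac{1}{4} (each basis 2-blade squares to minus the product of its generators' squares); cross terms between blades sharing an index anticommute and cancel. So B^2 = -\frac{1}{4}.
B^2 = -\frac{1}{4} — B^2 < 0, so the exponential closes trigonometrically: l = \frac{1}{2}, alpha*l = \frac{3 \pi}{4}, so exp(alpha B) = cos(\frac{3 \pi}{4}) + (sin(\frac{3 \pi}{4})/(\frac{1}{2}))*B = - \frac{\sqrt{2}}{2} + (\sqrt{2})*B.
Answer: - \frac{\sqrt{2}}{2} - \frac{4 \sqrt{2}}{117} e_{12} + \frac{4 \sqrt{2}}{9} e_{13} - \frac{53 \sqrt{2}}{234} e_{23}


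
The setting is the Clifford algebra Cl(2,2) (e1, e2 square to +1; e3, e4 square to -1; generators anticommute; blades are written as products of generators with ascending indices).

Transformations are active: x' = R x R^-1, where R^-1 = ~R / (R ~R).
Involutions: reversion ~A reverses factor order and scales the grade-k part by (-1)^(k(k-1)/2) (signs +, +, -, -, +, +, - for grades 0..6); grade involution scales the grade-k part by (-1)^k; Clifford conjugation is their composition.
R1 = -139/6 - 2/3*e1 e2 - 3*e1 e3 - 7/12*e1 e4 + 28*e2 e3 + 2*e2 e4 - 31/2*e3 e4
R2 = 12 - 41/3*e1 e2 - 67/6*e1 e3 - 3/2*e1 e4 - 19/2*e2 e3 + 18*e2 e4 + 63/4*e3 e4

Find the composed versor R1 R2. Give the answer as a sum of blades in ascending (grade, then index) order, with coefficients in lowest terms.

Distribute over the grade parts of R1 (each basis-blade product reordered to ascending indices, repeated generators contracted through their squares):
<R1>_0 (= -139/6) R2 = -278 + 5699/18*e1 e2 + 9313/36*e1 e3 + 139/4*e1 e4 + 2641/12*e2 e3 - 417*e2 e4 - 2919/8*e3 e4
<R1>_2 (= -2/3*e1 e2 - 3*e1 e3 - 7/12*e1 e4 + 28*e2 e3 + 2*e2 e4 - 31/2*e3 e4) R2 = 709/18 + 977/3*e1 e2 + 5129/16*e1 e3 + 686/3*e1 e4 + 12241/18*e2 e3 - 2365/9*e2 e4 - 50903/72*e3 e4 + 5789/24*e1 e2 e3 e4
Summing the partial products and collecting blades:
Answer: -4295/18 + 11561/18*e1 e2 + 83413/144*e1 e3 + 3161/12*e1 e4 + 32405/36*e2 e3 - 6118/9*e2 e4 - 38587/36*e3 e4 + 5789/24*e1 e2 e3 e4


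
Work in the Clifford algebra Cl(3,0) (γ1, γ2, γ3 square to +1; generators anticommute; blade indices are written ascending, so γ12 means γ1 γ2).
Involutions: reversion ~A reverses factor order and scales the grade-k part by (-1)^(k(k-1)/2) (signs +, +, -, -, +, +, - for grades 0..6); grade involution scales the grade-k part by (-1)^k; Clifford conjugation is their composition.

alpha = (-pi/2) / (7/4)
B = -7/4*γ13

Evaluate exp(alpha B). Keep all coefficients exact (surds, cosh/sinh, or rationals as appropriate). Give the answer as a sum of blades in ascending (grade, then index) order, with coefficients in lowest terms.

B^2 = (-7/4)^2*(γ13)^2 = 49/16*(-1) = -49/16 (a basis 2-blade squares to minus the product of its generators' squares).
B^2 = -49/16 — a negative square means the series sums to a rotation: l = 7/4, alpha*l = -pi/2, so exp(alpha B) = cos(-pi/2) + (sin(-pi/2)/(7/4))*B = 0 + (-4/7)*B.
Answer: γ13


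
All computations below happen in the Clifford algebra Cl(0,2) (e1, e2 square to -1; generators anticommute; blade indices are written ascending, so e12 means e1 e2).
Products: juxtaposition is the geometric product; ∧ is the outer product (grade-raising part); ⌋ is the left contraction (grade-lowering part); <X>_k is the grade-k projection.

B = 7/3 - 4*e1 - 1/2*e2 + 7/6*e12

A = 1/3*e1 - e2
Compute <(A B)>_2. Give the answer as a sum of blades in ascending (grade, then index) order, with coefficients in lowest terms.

step 1: 5/6 - 7/18*e1 - 49/18*e2 - 25/6*e12
step 2: -25/6*e12
Answer: -25/6*e12


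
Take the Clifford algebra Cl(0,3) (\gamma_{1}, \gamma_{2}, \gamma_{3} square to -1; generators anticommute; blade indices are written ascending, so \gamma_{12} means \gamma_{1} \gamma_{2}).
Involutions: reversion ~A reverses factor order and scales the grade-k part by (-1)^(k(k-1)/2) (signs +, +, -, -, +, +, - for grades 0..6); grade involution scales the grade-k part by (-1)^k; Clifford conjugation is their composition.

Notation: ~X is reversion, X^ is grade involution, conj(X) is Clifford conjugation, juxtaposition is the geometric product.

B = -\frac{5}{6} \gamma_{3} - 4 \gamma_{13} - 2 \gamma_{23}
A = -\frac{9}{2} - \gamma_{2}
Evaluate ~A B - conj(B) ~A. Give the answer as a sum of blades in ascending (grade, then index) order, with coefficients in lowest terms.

first term: \frac{7}{4} \gamma_{3} + 18 \gamma_{13} + \frac{59}{6} \gamma_{23} - 4 \gamma_{123}
second term: -\frac{23}{4} \gamma_{3} - 18 \gamma_{13} - \frac{49}{6} \gamma_{23} + 4 \gamma_{123}
Answer: \frac{15}{2} \gamma_{3} + 36 \gamma_{13} + 18 \gamma_{23} - 8 \gamma_{123}


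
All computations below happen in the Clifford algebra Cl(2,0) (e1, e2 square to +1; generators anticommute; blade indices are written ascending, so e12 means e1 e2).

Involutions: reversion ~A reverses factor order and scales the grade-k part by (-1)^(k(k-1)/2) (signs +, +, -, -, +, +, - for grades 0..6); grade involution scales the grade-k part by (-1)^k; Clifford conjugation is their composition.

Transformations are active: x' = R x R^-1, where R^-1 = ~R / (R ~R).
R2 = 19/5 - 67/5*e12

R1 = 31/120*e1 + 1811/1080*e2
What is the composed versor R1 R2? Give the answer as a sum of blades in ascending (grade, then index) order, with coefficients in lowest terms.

Distribute over the terms of R1 (each basis-blade product reordered to ascending indices, repeated generators contracted through their squares):
(31/120*e1) R2 = 589/600*e1 - 2077/600*e2
(1811/1080*e2) R2 = 121337/5400*e1 + 34409/5400*e2
Summing the partial products and collecting blades:
Answer: 63319/2700*e1 + 3929/1350*e2


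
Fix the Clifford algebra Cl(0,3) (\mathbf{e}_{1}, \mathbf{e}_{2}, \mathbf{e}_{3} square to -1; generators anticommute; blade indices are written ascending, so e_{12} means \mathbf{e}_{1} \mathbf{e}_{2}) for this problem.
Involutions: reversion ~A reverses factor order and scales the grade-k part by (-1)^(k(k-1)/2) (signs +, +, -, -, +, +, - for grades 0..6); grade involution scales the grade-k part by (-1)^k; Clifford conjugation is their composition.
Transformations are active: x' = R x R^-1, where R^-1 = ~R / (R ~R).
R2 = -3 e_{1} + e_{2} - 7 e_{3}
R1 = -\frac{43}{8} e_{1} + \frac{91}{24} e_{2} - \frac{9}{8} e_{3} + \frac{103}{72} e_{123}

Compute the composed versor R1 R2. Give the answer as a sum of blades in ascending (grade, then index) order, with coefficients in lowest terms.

Distribute over the terms of R2 (each basis-blade product reordered to ascending indices, repeated generators contracted through their squares):
R1 (-3 e_{1}) = -\frac{129}{8} + \frac{91}{8} e_{12} - \frac{27}{8} e_{13} + \frac{103}{24} e_{23}
R1 (e_{2}) = -\frac{91}{24} - \frac{43}{8} e_{12} + \frac{103}{72} e_{13} + \frac{9}{8} e_{23}
R1 (-7 e_{3}) = -\frac{63}{8} + \frac{721}{72} e_{12} + \frac{301}{8} e_{13} - \frac{637}{24} e_{23}
Summing the partial products and collecting blades:
Answer: -\frac{667}{24} + \frac{1153}{72} e_{12} + \frac{2569}{72} e_{13} - \frac{169}{8} e_{23}


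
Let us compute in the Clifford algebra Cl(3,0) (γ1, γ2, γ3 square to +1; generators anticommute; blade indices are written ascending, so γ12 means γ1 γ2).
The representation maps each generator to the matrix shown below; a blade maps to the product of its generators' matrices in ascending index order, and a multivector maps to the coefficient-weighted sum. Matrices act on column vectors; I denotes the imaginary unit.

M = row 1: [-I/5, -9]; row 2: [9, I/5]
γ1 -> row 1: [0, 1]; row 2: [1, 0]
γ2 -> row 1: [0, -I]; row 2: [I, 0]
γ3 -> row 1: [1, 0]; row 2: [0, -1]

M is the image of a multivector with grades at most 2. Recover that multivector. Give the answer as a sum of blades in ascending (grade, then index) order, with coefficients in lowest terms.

Method: 1, rho(γ1), rho(γ2), rho(γ3) form a trace-orthogonal basis of the 2x2 complex matrices (tr(X Y) = 2 if X = Y, else 0), so M = m0*1 + m1*rho(γ1) + m2*rho(γ2) + m3*rho(γ3) with m0 = tr(M)/2 = 0, m1 = tr(M rho(γ1))/2 = 0, m2 = tr(M rho(γ2))/2 = -9*I, m3 = tr(M rho(γ3))/2 = -I/5.
Multiplying table entries, the bivector images are rho(γ12) = I*rho(γ3), rho(γ13) = -I*rho(γ2), rho(γ23) = I*rho(γ1); with real blade coefficients the real parts of m0..m3 are the coefficients of 1, γ1, γ2, γ3 and the imaginary parts give the bivectors (γ23: Im m1, γ13: -Im m2, γ12: Im m3).
Answer: -1/5*γ12 + 9*γ13


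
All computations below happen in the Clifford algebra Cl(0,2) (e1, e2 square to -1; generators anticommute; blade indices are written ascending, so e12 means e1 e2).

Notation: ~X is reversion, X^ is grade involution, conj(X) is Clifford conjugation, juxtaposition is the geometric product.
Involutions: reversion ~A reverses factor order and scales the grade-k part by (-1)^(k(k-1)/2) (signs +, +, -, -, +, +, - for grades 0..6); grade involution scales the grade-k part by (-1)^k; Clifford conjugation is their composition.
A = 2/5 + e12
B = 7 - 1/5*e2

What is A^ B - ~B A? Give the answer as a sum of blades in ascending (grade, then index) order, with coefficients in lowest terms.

first term: 14/5 + 1/5*e1 - 2/25*e2 + 7*e12
second term: 14/5 - 1/5*e1 - 2/25*e2 + 7*e12
Answer: 2/5*e1
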